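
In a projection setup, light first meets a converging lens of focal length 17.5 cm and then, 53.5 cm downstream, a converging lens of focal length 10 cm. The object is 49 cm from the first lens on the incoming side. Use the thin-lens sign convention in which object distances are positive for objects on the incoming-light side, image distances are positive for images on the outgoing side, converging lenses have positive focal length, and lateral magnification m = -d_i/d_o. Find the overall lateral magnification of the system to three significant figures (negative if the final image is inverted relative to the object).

0.341

First lens: d_i1 = 1/(1/17.5 - 1/49) = 27.222 cm.
m_1 = -(27.222)/49 = -0.5556.
That image sits 26.278 cm in front of the second lens, so d_o2 = 26.278 cm.
Second lens: d_i2 = 1/(1/10 - 1/(26.278)) = 16.143 cm.
m_2 = -(16.143)/(26.278) = -0.6143.
The system's lateral magnification is m_1 m_2 = (-0.5556)(-0.6143) = 0.3413.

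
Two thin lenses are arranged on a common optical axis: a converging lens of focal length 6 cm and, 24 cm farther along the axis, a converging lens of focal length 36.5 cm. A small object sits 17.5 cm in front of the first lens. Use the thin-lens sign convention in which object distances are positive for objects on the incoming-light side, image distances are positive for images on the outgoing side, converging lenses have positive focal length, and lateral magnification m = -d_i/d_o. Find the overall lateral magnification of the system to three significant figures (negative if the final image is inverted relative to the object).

-0.880

First lens: d_i1 = 1/(1/6 - 1/17.5) = 9.130 cm.
m_1 = -(9.130)/17.5 = -0.5217.
That image sits 14.870 cm in front of the second lens, so d_o2 = 14.870 cm.
Second lens: d_i2 = 1/(1/36.5 - 1/(14.870)) = -25.091 cm.
m_2 = -(-25.091)/(14.870) = 1.6874.
Total m = m_1 x m_2 = (-0.5217)(1.6874) = -0.8804.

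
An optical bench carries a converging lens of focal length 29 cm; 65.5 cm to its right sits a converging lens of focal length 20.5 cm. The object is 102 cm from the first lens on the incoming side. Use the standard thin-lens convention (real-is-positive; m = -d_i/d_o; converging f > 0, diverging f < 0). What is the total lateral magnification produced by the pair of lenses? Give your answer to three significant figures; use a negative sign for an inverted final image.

Applying the thin-lens equation to the first lens, 1/29 = 1/102 + 1/d_i1, which gives d_i1 = 40.521 cm.
Its lateral magnification is m_1 = -d_i1/d_o1 = -(40.521)/102 = -0.3973.
The intermediate image is 40.521 cm to the right of lens 1, so d_o2 = L - d_i1 = 65.5 - 40.521 = 24.979 cm.
Applying the thin-lens equation again with f_2 = 20.5 cm and d_o2 = 24.979 cm gives d_i2 = 114.317 cm.
m_2 = -(114.317)/(24.979) = -4.5765.
The system's lateral magnification is m_1 m_2 = (-0.3973)(-4.5765) = 1.8180.

1.82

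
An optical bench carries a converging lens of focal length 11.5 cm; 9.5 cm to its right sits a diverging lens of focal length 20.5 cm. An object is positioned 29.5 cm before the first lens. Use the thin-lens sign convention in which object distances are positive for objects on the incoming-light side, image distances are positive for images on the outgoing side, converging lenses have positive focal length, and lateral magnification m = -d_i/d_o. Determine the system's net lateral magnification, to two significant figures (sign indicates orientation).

Applying the thin-lens equation to the first lens, 1/11.5 = 1/29.5 + 1/d_i1, which gives d_i1 = 18.847 cm.
Its lateral magnification is m_1 = -d_i1/d_o1 = -(18.847)/29.5 = -0.6389.
Since 18.847 cm > 9.5 cm, the first image lies past the second lens and serves as a virtual object: d_o2 = L - d_i1 = -9.347 cm.
Applying the thin-lens equation again with f_2 = -20.5 cm and d_o2 = -9.347 cm gives d_i2 = 17.181 cm.
m_2 = -(17.181)/(-9.347) = 1.8381.
Overall magnification: m = m_1 m_2 = -1.1743.

-1.2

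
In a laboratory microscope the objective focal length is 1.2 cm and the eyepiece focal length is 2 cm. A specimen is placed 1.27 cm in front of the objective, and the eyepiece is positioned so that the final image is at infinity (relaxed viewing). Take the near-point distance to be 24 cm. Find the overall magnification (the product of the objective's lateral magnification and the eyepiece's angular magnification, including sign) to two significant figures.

Objective: 1/d_i = 1/f_obj - 1/d_o = 1/1.2 - 1/1.27 = 0.04593 cm^-1, so d_i = 21.771 cm.
m_obj = -d_i/d_o = -21.771/1.27 = -17.143.
Eyepiece angular magnification (image at infinity): M_eye = D/f_e = 24/2 = 12.000.
Overall M = m_obj x M_eye = (-17.143)(12.000) = -205.71.

-210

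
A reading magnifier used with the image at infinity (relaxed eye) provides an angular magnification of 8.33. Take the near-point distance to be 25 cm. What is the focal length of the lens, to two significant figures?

3.0 cm

For the image at infinity, M = D/f.
f = D/M = 25/8.33 = 3.001 cm.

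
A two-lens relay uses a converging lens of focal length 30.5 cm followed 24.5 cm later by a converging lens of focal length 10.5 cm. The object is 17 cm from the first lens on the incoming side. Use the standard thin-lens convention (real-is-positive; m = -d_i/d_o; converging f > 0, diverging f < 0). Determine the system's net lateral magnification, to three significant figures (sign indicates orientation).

Applying the thin-lens equation to the first lens, 1/30.5 = 1/17 + 1/d_i1, which gives d_i1 = -38.407 cm.
Its lateral magnification is m_1 = -d_i1/d_o1 = -(-38.407)/17 = 2.2593.
With d_i1 < 0 the first image is virtual and lies on the object side; the object distance for lens 2 is d_o2 = 24.5 - (-38.407) = 62.907 cm.
Applying the thin-lens equation again with f_2 = 10.5 cm and d_o2 = 62.907 cm gives d_i2 = 12.604 cm.
m_2 = -(12.604)/(62.907) = -0.2004.
The system's lateral magnification is m_1 m_2 = (2.2593)(-0.2004) = -0.4527.

-0.453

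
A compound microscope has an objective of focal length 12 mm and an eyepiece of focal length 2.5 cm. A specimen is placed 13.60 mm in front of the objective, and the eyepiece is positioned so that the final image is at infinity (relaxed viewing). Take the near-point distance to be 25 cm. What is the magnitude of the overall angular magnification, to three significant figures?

75.0

Convert to cm: f_obj = 12 mm = 1.2 cm; d_o = 13.60 mm = 1.36 cm.
Objective: 1/d_i = 1/f_obj - 1/d_o = 1/1.2 - 1/1.36 = 0.09804 cm^-1, so d_i = 10.200 cm.
m_obj = -d_i/d_o = -10.200/1.36 = -7.500.
Eyepiece angular magnification (image at infinity): M_eye = D/f_e = 25/2.5 = 10.000.
Overall M = m_obj x M_eye = (-7.500)(10.000) = -75.00.
|M| = 75.00.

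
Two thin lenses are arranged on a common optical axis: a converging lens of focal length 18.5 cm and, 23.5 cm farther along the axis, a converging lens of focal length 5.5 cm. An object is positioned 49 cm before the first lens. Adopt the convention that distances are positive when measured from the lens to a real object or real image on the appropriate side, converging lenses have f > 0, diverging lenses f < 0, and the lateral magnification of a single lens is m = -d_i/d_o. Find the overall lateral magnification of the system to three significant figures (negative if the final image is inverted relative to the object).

-0.285

First lens: d_i1 = 1/(1/18.5 - 1/49) = 29.721 cm.
m_1 = -(29.721)/49 = -0.6066.
Since 29.721 cm > 23.5 cm, the first image lies past the second lens and serves as a virtual object: d_o2 = L - d_i1 = -6.221 cm.
Second lens: d_i2 = 1/(1/5.5 - 1/(-6.221)) = 2.919 cm.
m_2 = -(2.919)/(-6.221) = 0.4692.
Overall magnification: m = m_1 m_2 = -0.2846.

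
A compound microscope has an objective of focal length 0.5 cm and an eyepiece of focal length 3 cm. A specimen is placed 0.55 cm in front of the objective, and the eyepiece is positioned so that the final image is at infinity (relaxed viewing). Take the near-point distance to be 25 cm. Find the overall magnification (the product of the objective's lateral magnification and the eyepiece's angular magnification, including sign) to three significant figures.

Objective: 1/d_i = 1/f_obj - 1/d_o = 1/0.5 - 1/0.55 = 0.18182 cm^-1, so d_i = 5.500 cm.
m_obj = -d_i/d_o = -5.500/0.55 = -10.000.
Eyepiece angular magnification (image at infinity): M_eye = D/f_e = 25/3 = 8.333.
Overall M = m_obj x M_eye = (-10.000)(8.333) = -83.33.

-83.3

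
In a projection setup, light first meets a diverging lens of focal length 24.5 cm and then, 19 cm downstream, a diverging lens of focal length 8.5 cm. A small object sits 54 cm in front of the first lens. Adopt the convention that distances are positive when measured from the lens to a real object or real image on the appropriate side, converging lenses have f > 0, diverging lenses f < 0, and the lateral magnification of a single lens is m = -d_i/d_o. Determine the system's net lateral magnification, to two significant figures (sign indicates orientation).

First lens: d_i1 = 1/(1/(-24.5) - 1/54) = -16.854 cm.
m_1 = -(-16.854)/54 = 0.3121.
The intermediate image is virtual, 16.854 cm to the left of lens 1, so d_o2 = L - d_i1 = 19 - (-16.854) = 35.854 cm.
Second lens: d_i2 = 1/(1/(-8.5) - 1/(35.854)) = -6.871 cm.
m_2 = -(-6.871)/(35.854) = 0.1916.
The system's lateral magnification is m_1 m_2 = (0.3121)(0.1916) = 0.0598.

0.060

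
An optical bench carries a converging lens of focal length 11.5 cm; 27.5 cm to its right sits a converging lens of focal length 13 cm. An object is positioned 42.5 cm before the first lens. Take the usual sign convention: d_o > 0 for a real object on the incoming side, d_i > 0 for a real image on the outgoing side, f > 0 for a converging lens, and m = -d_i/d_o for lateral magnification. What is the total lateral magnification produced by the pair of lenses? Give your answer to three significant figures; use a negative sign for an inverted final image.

-3.81

First lens: d_i1 = 1/(1/11.5 - 1/42.5) = 15.766 cm.
m_1 = -(15.766)/42.5 = -0.3710.
The intermediate image is 15.766 cm to the right of lens 1, so d_o2 = L - d_i1 = 27.5 - 15.766 = 11.734 cm.
Second lens: d_i2 = 1/(1/13 - 1/(11.734)) = -120.478 cm.
m_2 = -(-120.478)/(11.734) = 10.2675.
Total m = m_1 x m_2 = (-0.3710)(10.2675) = -3.8089.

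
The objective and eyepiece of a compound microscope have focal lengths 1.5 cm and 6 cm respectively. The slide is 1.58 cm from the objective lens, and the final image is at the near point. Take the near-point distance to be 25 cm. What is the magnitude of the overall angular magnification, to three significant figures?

Objective: 1/d_i = 1/f_obj - 1/d_o = 1/1.5 - 1/1.58 = 0.03376 cm^-1, so d_i = 29.625 cm.
m_obj = -d_i/d_o = -29.625/1.58 = -18.750.
Eyepiece angular magnification (image at near point): M_eye = 1 + D/f_e = 1 + 25/6 = 5.167.
Overall M = m_obj x M_eye = (-18.750)(5.167) = -96.87.
|M| = 96.87.

96.9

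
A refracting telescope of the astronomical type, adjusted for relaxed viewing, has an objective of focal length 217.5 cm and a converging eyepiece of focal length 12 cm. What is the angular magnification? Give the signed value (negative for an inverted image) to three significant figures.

M = -f_obj/f_eye = -217.5/(12) = -18.125.

-18.1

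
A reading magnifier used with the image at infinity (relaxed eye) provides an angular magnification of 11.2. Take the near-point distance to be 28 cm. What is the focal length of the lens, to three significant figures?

2.50 cm

For the image at infinity, M = D/f.
f = D/M = 28/11.2 = 2.500 cm.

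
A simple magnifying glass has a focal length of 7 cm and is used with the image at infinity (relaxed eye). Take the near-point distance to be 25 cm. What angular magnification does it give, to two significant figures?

3.6

M = D/f = 25/7 = 3.571.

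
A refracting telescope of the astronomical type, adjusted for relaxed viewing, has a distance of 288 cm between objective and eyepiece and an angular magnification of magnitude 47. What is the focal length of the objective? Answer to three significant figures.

282 cm

In normal adjustment the tube length equals f_obj + f_eye and |M| = f_obj/f_eye.
So f_obj = 47 f_eye and 47 f_eye + f_eye = 288 cm, giving f_eye = 288/48 = 6.000 cm and f_obj = 282.000 cm.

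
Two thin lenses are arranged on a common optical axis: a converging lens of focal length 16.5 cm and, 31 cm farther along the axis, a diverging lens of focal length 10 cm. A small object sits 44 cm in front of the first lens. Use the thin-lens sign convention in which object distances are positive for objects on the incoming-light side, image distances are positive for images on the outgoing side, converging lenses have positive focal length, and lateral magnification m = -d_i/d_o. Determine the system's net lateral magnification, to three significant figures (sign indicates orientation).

Lens 1: 1/d_i1 = 1/f_1 - 1/d_o1 = 1/16.5 - 1/44 = 0.03788 cm^-1, so d_i1 = 26.400 cm.
m_1 = -(26.400)/44 = -0.6000.
The intermediate image is 26.400 cm to the right of lens 1, so d_o2 = L - d_i1 = 31 - 26.400 = 4.600 cm.
Lens 2: 1/d_i2 = 1/f_2 - 1/d_o2 = 1/(-10) - 1/(4.600) = -0.31739 cm^-1, so d_i2 = -3.151 cm.
m_2 = -(-3.151)/(4.600) = 0.6849.
Total m = m_1 x m_2 = (-0.6000)(0.6849) = -0.4110.

-0.411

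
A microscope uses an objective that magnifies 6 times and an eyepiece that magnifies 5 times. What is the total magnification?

30

The overall magnification of a compound microscope is the product of the objective and eyepiece magnifications:
M = M_obj x M_eye = 6 x 5 = 30.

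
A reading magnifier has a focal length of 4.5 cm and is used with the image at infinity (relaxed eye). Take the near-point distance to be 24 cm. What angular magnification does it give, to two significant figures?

M = D/f = 24/4.5 = 5.333.

5.3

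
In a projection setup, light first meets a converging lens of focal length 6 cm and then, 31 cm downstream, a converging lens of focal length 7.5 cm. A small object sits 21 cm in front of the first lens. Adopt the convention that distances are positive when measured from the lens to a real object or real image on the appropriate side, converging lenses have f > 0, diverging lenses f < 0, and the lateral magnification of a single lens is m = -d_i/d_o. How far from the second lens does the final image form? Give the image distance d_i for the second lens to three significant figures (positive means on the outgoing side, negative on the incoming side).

Lens 1: 1/d_i1 = 1/f_1 - 1/d_o1 = 1/6 - 1/21 = 0.11905 cm^-1, so d_i1 = 8.400 cm.
Object distance for lens 2: d_o2 = 31 - 8.400 = 22.600 cm.
Lens 2: 1/d_i2 = 1/f_2 - 1/d_o2 = 1/7.5 - 1/(22.600) = 0.08909 cm^-1, so d_i2 = 11.225 cm.

11.2 cm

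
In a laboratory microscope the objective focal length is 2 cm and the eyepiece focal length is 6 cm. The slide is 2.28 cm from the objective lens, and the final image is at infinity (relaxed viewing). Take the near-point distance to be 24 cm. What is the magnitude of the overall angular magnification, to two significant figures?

Objective: 1/d_i = 1/f_obj - 1/d_o = 1/2 - 1/2.28 = 0.06140 cm^-1, so d_i = 16.286 cm.
m_obj = -d_i/d_o = -16.286/2.28 = -7.143.
Eyepiece angular magnification (image at infinity): M_eye = D/f_e = 24/6 = 4.000.
Overall M = m_obj x M_eye = (-7.143)(4.000) = -28.57.
|M| = 28.57.

29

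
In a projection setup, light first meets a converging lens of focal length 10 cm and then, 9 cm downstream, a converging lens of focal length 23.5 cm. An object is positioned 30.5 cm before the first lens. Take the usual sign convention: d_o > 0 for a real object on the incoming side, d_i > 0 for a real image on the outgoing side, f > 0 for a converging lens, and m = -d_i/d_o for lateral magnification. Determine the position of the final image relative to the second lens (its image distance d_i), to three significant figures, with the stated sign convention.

4.70 cm

First lens: d_i1 = 1/(1/10 - 1/30.5) = 14.878 cm.
Since 14.878 cm > 9 cm, the first image lies past the second lens and serves as a virtual object: d_o2 = L - d_i1 = -5.878 cm.
Second lens: d_i2 = 1/(1/23.5 - 1/(-5.878)) = 4.702 cm.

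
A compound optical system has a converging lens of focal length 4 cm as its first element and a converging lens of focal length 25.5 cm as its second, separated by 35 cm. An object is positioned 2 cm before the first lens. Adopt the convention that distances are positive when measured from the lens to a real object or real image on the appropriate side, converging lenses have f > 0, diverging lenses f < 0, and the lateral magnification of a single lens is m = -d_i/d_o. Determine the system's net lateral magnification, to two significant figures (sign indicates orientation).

-3.8

Lens 1: 1/d_i1 = 1/f_1 - 1/d_o1 = 1/4 - 1/2 = -0.25000 cm^-1, so d_i1 = -4.000 cm.
m_1 = -(-4.000)/2 = 2.0000.
The intermediate image is virtual, 4.000 cm to the left of lens 1, so d_o2 = L - d_i1 = 35 - (-4.000) = 39.000 cm.
Lens 2: 1/d_i2 = 1/f_2 - 1/d_o2 = 1/25.5 - 1/(39.000) = 0.01357 cm^-1, so d_i2 = 73.667 cm.
m_2 = -(73.667)/(39.000) = -1.8889.
Overall magnification: m = m_1 m_2 = -3.7778.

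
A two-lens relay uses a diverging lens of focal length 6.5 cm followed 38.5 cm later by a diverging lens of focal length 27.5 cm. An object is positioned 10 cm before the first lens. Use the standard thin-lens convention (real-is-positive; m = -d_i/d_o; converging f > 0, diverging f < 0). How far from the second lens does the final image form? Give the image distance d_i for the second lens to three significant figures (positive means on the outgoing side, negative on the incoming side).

-16.7 cm

Applying the thin-lens equation to the first lens, 1/(-6.5) = 1/10 + 1/d_i1, which gives d_i1 = -3.939 cm.
The intermediate image is virtual, 3.939 cm to the left of lens 1, so d_o2 = L - d_i1 = 38.5 - (-3.939) = 42.439 cm.
Applying the thin-lens equation again with f_2 = -27.5 cm and d_o2 = 42.439 cm gives d_i2 = -16.687 cm.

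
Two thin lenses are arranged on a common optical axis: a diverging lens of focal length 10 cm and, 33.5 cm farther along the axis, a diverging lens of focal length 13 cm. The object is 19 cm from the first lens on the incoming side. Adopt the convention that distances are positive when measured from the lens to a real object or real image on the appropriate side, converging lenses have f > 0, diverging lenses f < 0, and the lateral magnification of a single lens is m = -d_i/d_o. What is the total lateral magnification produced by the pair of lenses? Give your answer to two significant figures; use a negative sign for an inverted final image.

0.084

Applying the thin-lens equation to the first lens, 1/(-10) = 1/19 + 1/d_i1, which gives d_i1 = -6.552 cm.
Its lateral magnification is m_1 = -d_i1/d_o1 = -(-6.552)/19 = 0.3448.
With d_i1 < 0 the first image is virtual and lies on the object side; the object distance for lens 2 is d_o2 = 33.5 - (-6.552) = 40.052 cm.
Applying the thin-lens equation again with f_2 = -13 cm and d_o2 = 40.052 cm gives d_i2 = -9.814 cm.
m_2 = -(-9.814)/(40.052) = 0.2450.
Total m = m_1 x m_2 = (0.3448)(0.2450) = 0.0845.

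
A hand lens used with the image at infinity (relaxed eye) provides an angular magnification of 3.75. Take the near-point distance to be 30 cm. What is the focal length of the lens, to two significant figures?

For the image at infinity, M = D/f.
f = D/M = 30/3.75 = 8.000 cm.

8.0 cm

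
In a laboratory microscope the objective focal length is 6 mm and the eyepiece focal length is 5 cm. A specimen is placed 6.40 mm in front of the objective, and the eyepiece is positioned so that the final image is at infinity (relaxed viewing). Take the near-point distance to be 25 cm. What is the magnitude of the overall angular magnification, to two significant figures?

75

Convert to cm: f_obj = 6 mm = 0.6 cm; d_o = 6.40 mm = 0.64 cm.
Objective: 1/d_i = 1/f_obj - 1/d_o = 1/0.6 - 1/0.64 = 0.10417 cm^-1, so d_i = 9.600 cm.
m_obj = -d_i/d_o = -9.600/0.64 = -15.000.
Eyepiece angular magnification (image at infinity): M_eye = D/f_e = 25/5 = 5.000.
Overall M = m_obj x M_eye = (-15.000)(5.000) = -75.00.
|M| = 75.00.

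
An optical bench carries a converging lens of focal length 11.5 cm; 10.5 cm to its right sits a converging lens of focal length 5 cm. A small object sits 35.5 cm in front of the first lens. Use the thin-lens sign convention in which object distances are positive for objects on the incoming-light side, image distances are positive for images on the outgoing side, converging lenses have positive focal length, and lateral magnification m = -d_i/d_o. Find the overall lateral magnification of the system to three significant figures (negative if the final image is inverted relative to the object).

-0.208

Applying the thin-lens equation to the first lens, 1/11.5 = 1/35.5 + 1/d_i1, which gives d_i1 = 17.010 cm.
Its lateral magnification is m_1 = -d_i1/d_o1 = -(17.010)/35.5 = -0.4792.
This image would form 17.010 cm past lens 1, i.e. 6.510 cm beyond lens 2, so it is a virtual object for lens 2: d_o2 = 10.5 - 17.010 = -6.510 cm.
Applying the thin-lens equation again with f_2 = 5 cm and d_o2 = -6.510 cm gives d_i2 = 2.828 cm.
m_2 = -(2.828)/(-6.510) = 0.4344.
Total m = m_1 x m_2 = (-0.4792)(0.4344) = -0.2081.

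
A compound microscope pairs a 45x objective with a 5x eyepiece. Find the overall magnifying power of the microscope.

The overall magnification of a compound microscope is the product of the objective and eyepiece magnifications:
M = M_obj x M_eye = 45 x 5 = 225.

225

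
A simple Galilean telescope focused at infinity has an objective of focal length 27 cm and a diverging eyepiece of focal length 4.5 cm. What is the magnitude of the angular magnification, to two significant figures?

|M| = f_obj/|f_eye| = 27/4.5 = 6.000.

6.0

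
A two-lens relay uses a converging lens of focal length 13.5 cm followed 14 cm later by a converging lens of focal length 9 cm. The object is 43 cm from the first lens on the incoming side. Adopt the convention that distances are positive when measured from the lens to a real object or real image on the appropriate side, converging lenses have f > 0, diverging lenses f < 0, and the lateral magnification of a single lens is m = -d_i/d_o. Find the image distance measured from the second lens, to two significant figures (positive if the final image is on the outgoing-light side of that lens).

Lens 1: 1/d_i1 = 1/f_1 - 1/d_o1 = 1/13.5 - 1/43 = 0.05082 cm^-1, so d_i1 = 19.678 cm.
Since 19.678 cm > 14 cm, the first image lies past the second lens and serves as a virtual object: d_o2 = L - d_i1 = -5.678 cm.
Lens 2: 1/d_i2 = 1/f_2 - 1/d_o2 = 1/9 - 1/(-5.678) = 0.28723 cm^-1, so d_i2 = 3.482 cm.

3.5 cm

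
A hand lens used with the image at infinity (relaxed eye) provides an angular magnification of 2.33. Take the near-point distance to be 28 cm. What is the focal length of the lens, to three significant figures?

For the image at infinity, M = D/f.
f = D/M = 28/2.33 = 12.017 cm.

12.0 cm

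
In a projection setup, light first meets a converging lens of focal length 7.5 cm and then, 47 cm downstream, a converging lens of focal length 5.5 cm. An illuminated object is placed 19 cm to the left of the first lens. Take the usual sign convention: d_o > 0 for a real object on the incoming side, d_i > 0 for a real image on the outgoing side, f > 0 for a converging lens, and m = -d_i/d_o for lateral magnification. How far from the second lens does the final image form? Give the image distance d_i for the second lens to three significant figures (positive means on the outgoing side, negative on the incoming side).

6.54 cm

Applying the thin-lens equation to the first lens, 1/7.5 = 1/19 + 1/d_i1, which gives d_i1 = 12.391 cm.
Object distance for lens 2: d_o2 = 47 - 12.391 = 34.609 cm.
Applying the thin-lens equation again with f_2 = 5.5 cm and d_o2 = 34.609 cm gives d_i2 = 6.539 cm.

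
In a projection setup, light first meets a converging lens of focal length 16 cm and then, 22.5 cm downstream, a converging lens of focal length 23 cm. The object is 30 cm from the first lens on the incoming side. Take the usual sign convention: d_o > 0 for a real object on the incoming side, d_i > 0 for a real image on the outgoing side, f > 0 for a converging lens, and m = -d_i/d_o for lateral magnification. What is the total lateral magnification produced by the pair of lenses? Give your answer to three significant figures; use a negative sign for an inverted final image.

-0.756

First lens: d_i1 = 1/(1/16 - 1/30) = 34.286 cm.
m_1 = -(34.286)/30 = -1.1429.
This image would form 34.286 cm past lens 1, i.e. 11.786 cm beyond lens 2, so it is a virtual object for lens 2: d_o2 = 22.5 - 34.286 = -11.786 cm.
Second lens: d_i2 = 1/(1/23 - 1/(-11.786)) = 7.793 cm.
m_2 = -(7.793)/(-11.786) = 0.6612.
The system's lateral magnification is m_1 m_2 = (-1.1429)(0.6612) = -0.7556.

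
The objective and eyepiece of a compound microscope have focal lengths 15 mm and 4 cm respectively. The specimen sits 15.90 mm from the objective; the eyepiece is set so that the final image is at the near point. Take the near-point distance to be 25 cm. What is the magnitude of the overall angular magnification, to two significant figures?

Convert to cm: f_obj = 15 mm = 1.5 cm; d_o = 15.90 mm = 1.59 cm.
Objective: 1/d_i = 1/f_obj - 1/d_o = 1/1.5 - 1/1.59 = 0.03774 cm^-1, so d_i = 26.500 cm.
m_obj = -d_i/d_o = -26.500/1.59 = -16.667.
Eyepiece angular magnification (image at near point): M_eye = 1 + D/f_e = 1 + 25/4 = 7.250.
Overall M = m_obj x M_eye = (-16.667)(7.250) = -120.83.
|M| = 120.83.

120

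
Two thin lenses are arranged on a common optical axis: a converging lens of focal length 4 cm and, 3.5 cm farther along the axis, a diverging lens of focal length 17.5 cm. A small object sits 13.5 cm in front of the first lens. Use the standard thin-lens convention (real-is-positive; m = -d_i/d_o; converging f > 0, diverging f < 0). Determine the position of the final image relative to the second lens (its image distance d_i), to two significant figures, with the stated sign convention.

2.5 cm

Lens 1: 1/d_i1 = 1/f_1 - 1/d_o1 = 1/4 - 1/13.5 = 0.17593 cm^-1, so d_i1 = 5.684 cm.
Since 5.684 cm > 3.5 cm, the first image lies past the second lens and serves as a virtual object: d_o2 = L - d_i1 = -2.184 cm.
Lens 2: 1/d_i2 = 1/f_2 - 1/d_o2 = 1/(-17.5) - 1/(-2.184) = 0.40069 cm^-1, so d_i2 = 2.496 cm.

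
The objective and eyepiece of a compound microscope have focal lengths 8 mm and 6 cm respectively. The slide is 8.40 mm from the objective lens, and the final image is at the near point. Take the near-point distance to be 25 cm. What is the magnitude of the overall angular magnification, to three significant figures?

Convert to cm: f_obj = 8 mm = 0.8 cm; d_o = 8.40 mm = 0.84 cm.
Objective: 1/d_i = 1/f_obj - 1/d_o = 1/0.8 - 1/0.84 = 0.05952 cm^-1, so d_i = 16.800 cm.
m_obj = -d_i/d_o = -16.800/0.84 = -20.000.
Eyepiece angular magnification (image at near point): M_eye = 1 + D/f_e = 1 + 25/6 = 5.167.
Overall M = m_obj x M_eye = (-20.000)(5.167) = -103.33.
|M| = 103.33.

103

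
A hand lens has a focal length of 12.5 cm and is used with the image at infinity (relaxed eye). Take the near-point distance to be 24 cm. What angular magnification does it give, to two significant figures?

M = D/f = 24/12.5 = 1.920.

1.9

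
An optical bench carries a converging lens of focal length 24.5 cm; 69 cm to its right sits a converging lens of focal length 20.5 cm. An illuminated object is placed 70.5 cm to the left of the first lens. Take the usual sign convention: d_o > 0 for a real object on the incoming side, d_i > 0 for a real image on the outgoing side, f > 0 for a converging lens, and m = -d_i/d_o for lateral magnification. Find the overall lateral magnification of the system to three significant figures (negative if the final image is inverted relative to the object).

First lens: d_i1 = 1/(1/24.5 - 1/70.5) = 37.549 cm.
m_1 = -(37.549)/70.5 = -0.5326.
The intermediate image is 37.549 cm to the right of lens 1, so d_o2 = L - d_i1 = 69 - 37.549 = 31.451 cm.
Second lens: d_i2 = 1/(1/20.5 - 1/(31.451)) = 58.875 cm.
m_2 = -(58.875)/(31.451) = -1.8720.
The system's lateral magnification is m_1 m_2 = (-0.5326)(-1.8720) = 0.9970.

0.997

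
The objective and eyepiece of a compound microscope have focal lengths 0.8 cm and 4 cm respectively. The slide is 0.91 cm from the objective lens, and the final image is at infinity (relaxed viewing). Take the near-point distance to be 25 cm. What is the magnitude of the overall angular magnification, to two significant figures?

45

Objective: 1/d_i = 1/f_obj - 1/d_o = 1/0.8 - 1/0.91 = 0.15110 cm^-1, so d_i = 6.618 cm.
m_obj = -d_i/d_o = -6.618/0.91 = -7.273.
Eyepiece angular magnification (image at infinity): M_eye = D/f_e = 25/4 = 6.250.
Overall M = m_obj x M_eye = (-7.273)(6.250) = -45.45.
|M| = 45.45.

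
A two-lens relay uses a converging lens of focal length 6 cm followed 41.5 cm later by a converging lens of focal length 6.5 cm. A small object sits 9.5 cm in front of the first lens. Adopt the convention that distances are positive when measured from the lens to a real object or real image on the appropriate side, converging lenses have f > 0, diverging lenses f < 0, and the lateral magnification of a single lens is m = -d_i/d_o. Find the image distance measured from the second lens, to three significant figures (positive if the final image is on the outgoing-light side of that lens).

8.76 cm

Applying the thin-lens equation to the first lens, 1/6 = 1/9.5 + 1/d_i1, which gives d_i1 = 16.286 cm.
That image sits 25.214 cm in front of the second lens, so d_o2 = 25.214 cm.
Applying the thin-lens equation again with f_2 = 6.5 cm and d_o2 = 25.214 cm gives d_i2 = 8.758 cm.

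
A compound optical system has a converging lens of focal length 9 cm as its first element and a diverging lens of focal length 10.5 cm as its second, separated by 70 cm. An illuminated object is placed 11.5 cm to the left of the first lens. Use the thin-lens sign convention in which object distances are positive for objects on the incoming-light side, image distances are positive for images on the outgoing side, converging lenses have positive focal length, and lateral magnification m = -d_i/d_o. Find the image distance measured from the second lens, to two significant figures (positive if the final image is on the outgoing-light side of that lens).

-7.7 cm

Lens 1: 1/d_i1 = 1/f_1 - 1/d_o1 = 1/9 - 1/11.5 = 0.02415 cm^-1, so d_i1 = 41.400 cm.
The intermediate image is 41.400 cm to the right of lens 1, so d_o2 = L - d_i1 = 70 - 41.400 = 28.600 cm.
Lens 2: 1/d_i2 = 1/f_2 - 1/d_o2 = 1/(-10.5) - 1/(28.600) = -0.13020 cm^-1, so d_i2 = -7.680 cm.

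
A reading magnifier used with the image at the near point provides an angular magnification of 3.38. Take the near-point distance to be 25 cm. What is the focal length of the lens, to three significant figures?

10.5 cm

For the image at the near point, M = 1 + D/f.
f = D/(M - 1) = 25/(3.38 - 1) = 10.504 cm.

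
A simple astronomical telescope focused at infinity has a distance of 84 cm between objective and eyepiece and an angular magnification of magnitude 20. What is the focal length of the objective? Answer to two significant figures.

80 cm

In normal adjustment the tube length equals f_obj + f_eye and |M| = f_obj/f_eye.
So f_obj = 20 f_eye and 20 f_eye + f_eye = 84 cm, giving f_eye = 84/21 = 4.000 cm and f_obj = 80.000 cm.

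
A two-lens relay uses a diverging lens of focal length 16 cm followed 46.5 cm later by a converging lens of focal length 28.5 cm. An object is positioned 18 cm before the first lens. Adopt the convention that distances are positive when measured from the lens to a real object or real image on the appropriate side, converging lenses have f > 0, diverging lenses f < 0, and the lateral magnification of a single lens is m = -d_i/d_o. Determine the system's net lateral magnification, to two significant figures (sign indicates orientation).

First lens: d_i1 = 1/(1/(-16) - 1/18) = -8.471 cm.
m_1 = -(-8.471)/18 = 0.4706.
With d_i1 < 0 the first image is virtual and lies on the object side; the object distance for lens 2 is d_o2 = 46.5 - (-8.471) = 54.971 cm.
Second lens: d_i2 = 1/(1/28.5 - 1/(54.971)) = 59.185 cm.
m_2 = -(59.185)/(54.971) = -1.0767.
The system's lateral magnification is m_1 m_2 = (0.4706)(-1.0767) = -0.5067.

-0.51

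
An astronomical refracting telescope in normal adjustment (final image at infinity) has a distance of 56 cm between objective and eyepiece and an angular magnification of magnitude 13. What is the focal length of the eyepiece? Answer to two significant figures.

In normal adjustment the tube length equals f_obj + f_eye and |M| = f_obj/f_eye.
So f_obj = 13 f_eye and 13 f_eye + f_eye = 56 cm, giving f_eye = 56/14 = 4.000 cm and f_obj = 52.000 cm.

4.0 cm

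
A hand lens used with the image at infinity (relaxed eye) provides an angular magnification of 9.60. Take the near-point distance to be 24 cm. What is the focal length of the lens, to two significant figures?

For the image at infinity, M = D/f.
f = D/M = 24/9.6 = 2.500 cm.

2.5 cm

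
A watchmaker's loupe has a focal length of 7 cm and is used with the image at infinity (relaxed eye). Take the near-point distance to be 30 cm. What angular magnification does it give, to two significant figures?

M = D/f = 30/7 = 4.286.

4.3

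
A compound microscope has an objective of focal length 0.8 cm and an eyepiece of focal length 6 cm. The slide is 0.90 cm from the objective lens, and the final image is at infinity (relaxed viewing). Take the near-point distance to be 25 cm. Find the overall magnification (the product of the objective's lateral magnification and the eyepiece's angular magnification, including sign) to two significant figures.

-33

Objective: 1/d_i = 1/f_obj - 1/d_o = 1/0.8 - 1/0.90 = 0.13889 cm^-1, so d_i = 7.200 cm.
m_obj = -d_i/d_o = -7.200/0.90 = -8.000.
Eyepiece angular magnification (image at infinity): M_eye = D/f_e = 25/6 = 4.167.
Overall M = m_obj x M_eye = (-8.000)(4.167) = -33.33.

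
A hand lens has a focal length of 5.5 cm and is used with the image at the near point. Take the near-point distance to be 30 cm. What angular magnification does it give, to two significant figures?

6.5

M = 1 + D/f = 1 + 30/5.5 = 6.455.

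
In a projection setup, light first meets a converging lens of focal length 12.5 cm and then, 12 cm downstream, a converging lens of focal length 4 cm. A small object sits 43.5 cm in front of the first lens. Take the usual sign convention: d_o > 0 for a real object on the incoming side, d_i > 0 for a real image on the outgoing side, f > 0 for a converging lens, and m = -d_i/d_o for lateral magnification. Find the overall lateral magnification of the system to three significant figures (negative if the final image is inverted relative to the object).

-0.169

Lens 1: 1/d_i1 = 1/f_1 - 1/d_o1 = 1/12.5 - 1/43.5 = 0.05701 cm^-1, so d_i1 = 17.540 cm.
m_1 = -(17.540)/43.5 = -0.4032.
Since 17.540 cm > 12 cm, the first image lies past the second lens and serves as a virtual object: d_o2 = L - d_i1 = -5.540 cm.
Lens 2: 1/d_i2 = 1/f_2 - 1/d_o2 = 1/4 - 1/(-5.540) = 0.43049 cm^-1, so d_i2 = 2.323 cm.
m_2 = -(2.323)/(-5.540) = 0.4193.
Overall magnification: m = m_1 m_2 = -0.1691.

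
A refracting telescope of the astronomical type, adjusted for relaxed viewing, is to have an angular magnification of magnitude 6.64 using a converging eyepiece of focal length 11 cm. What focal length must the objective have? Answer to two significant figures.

|M| = f_obj/|f_eye|, so f_obj = |M| x |f_eye| = 6.64 x 11 = 73.040 cm.

73 cm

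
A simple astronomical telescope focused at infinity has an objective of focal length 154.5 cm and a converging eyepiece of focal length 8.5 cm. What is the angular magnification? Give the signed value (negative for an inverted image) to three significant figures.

-18.2

M = -f_obj/f_eye = -154.5/(8.5) = -18.176.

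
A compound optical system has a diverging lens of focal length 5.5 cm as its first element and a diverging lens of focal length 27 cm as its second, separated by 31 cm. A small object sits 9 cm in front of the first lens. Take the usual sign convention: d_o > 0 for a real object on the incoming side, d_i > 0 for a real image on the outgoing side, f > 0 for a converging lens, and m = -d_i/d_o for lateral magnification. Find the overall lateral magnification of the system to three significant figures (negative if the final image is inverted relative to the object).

0.167

First lens: d_i1 = 1/(1/(-5.5) - 1/9) = -3.414 cm.
m_1 = -(-3.414)/9 = 0.3793.
With d_i1 < 0 the first image is virtual and lies on the object side; the object distance for lens 2 is d_o2 = 31 - (-3.414) = 34.414 cm.
Second lens: d_i2 = 1/(1/(-27) - 1/(34.414)) = -15.130 cm.
m_2 = -(-15.130)/(34.414) = 0.4396.
Total m = m_1 x m_2 = (0.3793)(0.4396) = 0.1668.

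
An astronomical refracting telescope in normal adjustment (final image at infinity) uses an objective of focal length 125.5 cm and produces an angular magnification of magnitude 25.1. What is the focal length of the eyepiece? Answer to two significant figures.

|M| = f_obj/f_eye, so f_eye = f_obj/|M| = 125.5/25.1 = 5.000 cm.

5.0 cm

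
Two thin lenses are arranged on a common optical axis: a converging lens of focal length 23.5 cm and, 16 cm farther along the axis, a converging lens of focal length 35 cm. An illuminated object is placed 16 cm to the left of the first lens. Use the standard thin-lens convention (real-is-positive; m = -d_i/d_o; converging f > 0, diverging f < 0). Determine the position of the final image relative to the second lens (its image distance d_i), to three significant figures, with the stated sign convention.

Applying the thin-lens equation to the first lens, 1/23.5 = 1/16 + 1/d_i1, which gives d_i1 = -50.133 cm.
The intermediate image is virtual, 50.133 cm to the left of lens 1, so d_o2 = L - d_i1 = 16 - (-50.133) = 66.133 cm.
Applying the thin-lens equation again with f_2 = 35 cm and d_o2 = 66.133 cm gives d_i2 = 74.347 cm.

74.3 cm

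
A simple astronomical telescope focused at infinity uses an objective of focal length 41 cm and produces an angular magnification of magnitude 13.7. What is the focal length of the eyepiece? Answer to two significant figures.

3.0 cm

|M| = f_obj/f_eye, so f_eye = f_obj/|M| = 41/13.7 = 2.993 cm.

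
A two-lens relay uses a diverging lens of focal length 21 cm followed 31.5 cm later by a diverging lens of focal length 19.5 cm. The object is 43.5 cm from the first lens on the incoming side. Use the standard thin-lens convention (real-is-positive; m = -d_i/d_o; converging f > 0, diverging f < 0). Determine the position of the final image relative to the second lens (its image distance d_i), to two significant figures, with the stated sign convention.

-14 cm

Applying the thin-lens equation to the first lens, 1/(-21) = 1/43.5 + 1/d_i1, which gives d_i1 = -14.163 cm.
The intermediate image is virtual, 14.163 cm to the left of lens 1, so d_o2 = L - d_i1 = 31.5 - (-14.163) = 45.663 cm.
Applying the thin-lens equation again with f_2 = -19.5 cm and d_o2 = 45.663 cm gives d_i2 = -13.665 cm.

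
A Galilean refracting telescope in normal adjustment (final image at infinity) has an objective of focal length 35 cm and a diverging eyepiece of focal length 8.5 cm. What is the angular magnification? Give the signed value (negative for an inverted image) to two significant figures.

M = -f_obj/f_eye = -35/(-8.5) = 4.118.

4.1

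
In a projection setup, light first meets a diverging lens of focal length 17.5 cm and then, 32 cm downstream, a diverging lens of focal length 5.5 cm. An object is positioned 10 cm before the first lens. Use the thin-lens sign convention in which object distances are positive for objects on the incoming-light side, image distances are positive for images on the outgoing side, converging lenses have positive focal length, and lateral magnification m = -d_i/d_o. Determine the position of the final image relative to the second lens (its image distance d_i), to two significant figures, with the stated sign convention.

Lens 1: 1/d_i1 = 1/f_1 - 1/d_o1 = 1/(-17.5) - 1/10 = -0.15714 cm^-1, so d_i1 = -6.364 cm.
With d_i1 < 0 the first image is virtual and lies on the object side; the object distance for lens 2 is d_o2 = 32 - (-6.364) = 38.364 cm.
Lens 2: 1/d_i2 = 1/f_2 - 1/d_o2 = 1/(-5.5) - 1/(38.364) = -0.20788 cm^-1, so d_i2 = -4.810 cm.

-4.8 cm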